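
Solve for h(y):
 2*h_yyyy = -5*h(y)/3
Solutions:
 h(y) = (C1*sin(10^(1/4)*3^(3/4)*y/6) + C2*cos(10^(1/4)*3^(3/4)*y/6))*exp(-10^(1/4)*3^(3/4)*y/6) + (C3*sin(10^(1/4)*3^(3/4)*y/6) + C4*cos(10^(1/4)*3^(3/4)*y/6))*exp(10^(1/4)*3^(3/4)*y/6)


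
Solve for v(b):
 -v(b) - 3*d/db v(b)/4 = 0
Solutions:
 v(b) = C1*exp(-4*b/3)


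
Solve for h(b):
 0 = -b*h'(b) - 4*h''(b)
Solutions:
 h(b) = C1 + C2*erf(sqrt(2)*b/4)


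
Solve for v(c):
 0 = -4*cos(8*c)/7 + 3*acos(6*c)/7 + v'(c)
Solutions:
 v(c) = C1 - 3*c*acos(6*c)/7 + sqrt(1 - 36*c^2)/14 + sin(8*c)/14


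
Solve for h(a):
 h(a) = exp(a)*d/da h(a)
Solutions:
 h(a) = C1*exp(-exp(-a))


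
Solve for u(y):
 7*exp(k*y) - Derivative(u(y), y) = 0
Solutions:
 u(y) = C1 + 7*exp(k*y)/k


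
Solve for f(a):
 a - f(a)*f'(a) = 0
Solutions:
 f(a) = -sqrt(C1 + a^2)
 f(a) = sqrt(C1 + a^2)


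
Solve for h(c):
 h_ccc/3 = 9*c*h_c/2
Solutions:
 h(c) = C1 + Integral(C2*airyai(3*2^(2/3)*c/2) + C3*airybi(3*2^(2/3)*c/2), c)


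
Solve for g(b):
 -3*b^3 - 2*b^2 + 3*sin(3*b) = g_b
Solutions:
 g(b) = C1 - 3*b^4/4 - 2*b^3/3 - cos(3*b)


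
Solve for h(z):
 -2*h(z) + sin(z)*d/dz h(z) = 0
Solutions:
 h(z) = C1*(cos(z) - 1)/(cos(z) + 1)


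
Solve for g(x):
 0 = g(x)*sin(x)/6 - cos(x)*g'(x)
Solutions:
 g(x) = C1/cos(x)^(1/6)


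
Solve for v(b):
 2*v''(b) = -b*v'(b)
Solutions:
 v(b) = C1 + C2*erf(b/2)


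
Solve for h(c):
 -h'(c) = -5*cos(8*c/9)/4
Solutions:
 h(c) = C1 + 45*sin(8*c/9)/32


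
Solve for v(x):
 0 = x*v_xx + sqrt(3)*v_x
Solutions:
 v(x) = C1 + C2*x^(1 - sqrt(3))


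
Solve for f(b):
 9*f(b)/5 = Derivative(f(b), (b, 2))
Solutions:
 f(b) = C1*exp(-3*sqrt(5)*b/5) + C2*exp(3*sqrt(5)*b/5)


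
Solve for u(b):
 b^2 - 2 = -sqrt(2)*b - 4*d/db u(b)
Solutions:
 u(b) = C1 - b^3/12 - sqrt(2)*b^2/8 + b/2


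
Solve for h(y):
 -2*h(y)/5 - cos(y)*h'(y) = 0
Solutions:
 h(y) = C1*(sin(y) - 1)^(1/5)/(sin(y) + 1)^(1/5)


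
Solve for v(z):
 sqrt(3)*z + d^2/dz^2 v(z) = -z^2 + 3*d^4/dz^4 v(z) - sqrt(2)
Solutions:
 v(z) = C1 + C2*z + C3*exp(-sqrt(3)*z/3) + C4*exp(sqrt(3)*z/3) - z^4/12 - sqrt(3)*z^3/6 + z^2*(-3 - sqrt(2)/2)


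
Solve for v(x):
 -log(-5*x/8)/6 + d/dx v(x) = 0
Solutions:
 v(x) = C1 + x*log(-x)/6 + x*(-3*log(2) - 1 + log(5))/6


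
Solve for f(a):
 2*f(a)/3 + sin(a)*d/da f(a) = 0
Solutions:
 f(a) = C1*(cos(a) + 1)^(1/3)/(cos(a) - 1)^(1/3)


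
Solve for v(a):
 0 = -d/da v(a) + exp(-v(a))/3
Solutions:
 v(a) = log(C1 + a/3)


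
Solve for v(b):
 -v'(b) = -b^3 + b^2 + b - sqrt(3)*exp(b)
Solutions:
 v(b) = C1 + b^4/4 - b^3/3 - b^2/2 + sqrt(3)*exp(b)


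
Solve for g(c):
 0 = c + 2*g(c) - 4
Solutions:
 g(c) = 2 - c/2


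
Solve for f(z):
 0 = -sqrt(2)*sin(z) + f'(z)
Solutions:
 f(z) = C1 - sqrt(2)*cos(z)


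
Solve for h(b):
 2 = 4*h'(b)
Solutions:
 h(b) = C1 + b/2


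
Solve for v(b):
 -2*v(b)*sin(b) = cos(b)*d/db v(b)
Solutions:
 v(b) = C1*cos(b)^2


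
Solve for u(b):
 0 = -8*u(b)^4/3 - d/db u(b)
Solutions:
 u(b) = (-1 - sqrt(3)*I)*(1/(C1 + 8*b))^(1/3)/2
 u(b) = (-1 + sqrt(3)*I)*(1/(C1 + 8*b))^(1/3)/2
 u(b) = (1/(C1 + 8*b))^(1/3)


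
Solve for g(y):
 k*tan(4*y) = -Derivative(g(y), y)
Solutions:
 g(y) = C1 + k*log(cos(4*y))/4


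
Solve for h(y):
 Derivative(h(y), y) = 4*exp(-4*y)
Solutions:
 h(y) = C1 - exp(-4*y)


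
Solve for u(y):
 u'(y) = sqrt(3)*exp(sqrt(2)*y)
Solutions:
 u(y) = C1 + sqrt(6)*exp(sqrt(2)*y)/2


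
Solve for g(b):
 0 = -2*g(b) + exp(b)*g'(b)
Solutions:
 g(b) = C1*exp(-2*exp(-b))


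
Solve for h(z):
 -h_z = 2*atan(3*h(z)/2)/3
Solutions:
 Integral(1/atan(3*_y/2), (_y, h(z))) = C1 - 2*z/3


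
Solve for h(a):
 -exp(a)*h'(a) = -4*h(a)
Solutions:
 h(a) = C1*exp(-4*exp(-a))


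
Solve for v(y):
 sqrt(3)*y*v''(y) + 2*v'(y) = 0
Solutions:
 v(y) = C1 + C2*y^(1 - 2*sqrt(3)/3)


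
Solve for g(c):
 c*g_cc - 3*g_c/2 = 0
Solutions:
 g(c) = C1 + C2*c^(5/2)


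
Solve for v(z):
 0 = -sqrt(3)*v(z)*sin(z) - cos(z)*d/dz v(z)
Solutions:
 v(z) = C1*cos(z)^(sqrt(3))


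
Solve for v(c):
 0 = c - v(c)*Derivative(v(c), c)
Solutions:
 v(c) = -sqrt(C1 + c^2)
 v(c) = sqrt(C1 + c^2)


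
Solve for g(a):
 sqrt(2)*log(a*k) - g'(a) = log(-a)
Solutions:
 g(a) = C1 + a*(sqrt(2)*log(-k) - sqrt(2) + 1) - a*(1 - sqrt(2))*log(-a)


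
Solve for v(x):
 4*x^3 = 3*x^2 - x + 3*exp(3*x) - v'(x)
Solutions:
 v(x) = C1 - x^4 + x^3 - x^2/2 + exp(3*x)


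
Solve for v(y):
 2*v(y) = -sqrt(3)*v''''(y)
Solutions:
 v(y) = (C1*sin(2^(3/4)*3^(7/8)*y/6) + C2*cos(2^(3/4)*3^(7/8)*y/6))*exp(-2^(3/4)*3^(7/8)*y/6) + (C3*sin(2^(3/4)*3^(7/8)*y/6) + C4*cos(2^(3/4)*3^(7/8)*y/6))*exp(2^(3/4)*3^(7/8)*y/6)


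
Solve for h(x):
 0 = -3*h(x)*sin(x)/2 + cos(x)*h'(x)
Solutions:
 h(x) = C1/cos(x)^(3/2)


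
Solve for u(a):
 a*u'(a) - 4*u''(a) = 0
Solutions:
 u(a) = C1 + C2*erfi(sqrt(2)*a/4)


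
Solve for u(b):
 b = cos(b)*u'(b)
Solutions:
 u(b) = C1 + Integral(b/cos(b), b)


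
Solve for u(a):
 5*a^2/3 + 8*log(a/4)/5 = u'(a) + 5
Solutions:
 u(a) = C1 + 5*a^3/9 + 8*a*log(a)/5 - 33*a/5 - 16*a*log(2)/5


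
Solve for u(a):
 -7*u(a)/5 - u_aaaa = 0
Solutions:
 u(a) = (C1*sin(sqrt(2)*5^(3/4)*7^(1/4)*a/10) + C2*cos(sqrt(2)*5^(3/4)*7^(1/4)*a/10))*exp(-sqrt(2)*5^(3/4)*7^(1/4)*a/10) + (C3*sin(sqrt(2)*5^(3/4)*7^(1/4)*a/10) + C4*cos(sqrt(2)*5^(3/4)*7^(1/4)*a/10))*exp(sqrt(2)*5^(3/4)*7^(1/4)*a/10)


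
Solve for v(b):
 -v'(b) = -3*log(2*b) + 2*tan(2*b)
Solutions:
 v(b) = C1 + 3*b*log(b) - 3*b + 3*b*log(2) + log(cos(2*b))


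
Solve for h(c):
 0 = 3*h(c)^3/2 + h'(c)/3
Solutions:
 h(c) = -sqrt(-1/(C1 - 9*c))
 h(c) = sqrt(-1/(C1 - 9*c))


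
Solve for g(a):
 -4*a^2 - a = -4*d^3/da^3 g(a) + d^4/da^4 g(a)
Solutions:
 g(a) = C1 + C2*a + C3*a^2 + C4*exp(4*a) + a^5/60 + a^4/32 + a^3/32


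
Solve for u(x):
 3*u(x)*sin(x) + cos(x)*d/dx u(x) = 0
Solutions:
 u(x) = C1*cos(x)^3


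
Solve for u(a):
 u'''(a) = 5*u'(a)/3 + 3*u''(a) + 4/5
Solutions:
 u(a) = C1 + C2*exp(a*(9 - sqrt(141))/6) + C3*exp(a*(9 + sqrt(141))/6) - 12*a/25


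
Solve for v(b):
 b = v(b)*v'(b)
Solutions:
 v(b) = -sqrt(C1 + b^2)
 v(b) = sqrt(C1 + b^2)


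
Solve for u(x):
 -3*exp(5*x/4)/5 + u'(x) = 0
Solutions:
 u(x) = C1 + 12*exp(5*x/4)/25


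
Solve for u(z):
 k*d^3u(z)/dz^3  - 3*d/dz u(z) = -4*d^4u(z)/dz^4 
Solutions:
 u(z) = C1 + C2*exp(-z*(k^2/(k^3 + sqrt(-k^6 + (k^3 - 648)^2) - 648)^(1/3) + k + (k^3 + sqrt(-k^6 + (k^3 - 648)^2) - 648)^(1/3))/12) + C3*exp(z*(-4*k^2/((-1 + sqrt(3)*I)*(k^3 + sqrt(-k^6 + (k^3 - 648)^2) - 648)^(1/3)) - 2*k + (k^3 + sqrt(-k^6 + (k^3 - 648)^2) - 648)^(1/3) - sqrt(3)*I*(k^3 + sqrt(-k^6 + (k^3 - 648)^2) - 648)^(1/3))/24) + C4*exp(z*(4*k^2/((1 + sqrt(3)*I)*(k^3 + sqrt(-k^6 + (k^3 - 648)^2) - 648)^(1/3)) - 2*k + (k^3 + sqrt(-k^6 + (k^3 - 648)^2) - 648)^(1/3) + sqrt(3)*I*(k^3 + sqrt(-k^6 + (k^3 - 648)^2) - 648)^(1/3))/24)


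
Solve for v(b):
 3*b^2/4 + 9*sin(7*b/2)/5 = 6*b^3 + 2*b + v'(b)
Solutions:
 v(b) = C1 - 3*b^4/2 + b^3/4 - b^2 - 18*cos(7*b/2)/35


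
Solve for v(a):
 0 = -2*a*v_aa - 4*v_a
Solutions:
 v(a) = C1 + C2/a


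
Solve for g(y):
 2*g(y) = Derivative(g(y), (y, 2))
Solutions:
 g(y) = C1*exp(-sqrt(2)*y) + C2*exp(sqrt(2)*y)


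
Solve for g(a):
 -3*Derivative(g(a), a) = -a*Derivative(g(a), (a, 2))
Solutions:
 g(a) = C1 + C2*a^4


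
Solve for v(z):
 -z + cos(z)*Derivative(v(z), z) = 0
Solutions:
 v(z) = C1 + Integral(z/cos(z), z)


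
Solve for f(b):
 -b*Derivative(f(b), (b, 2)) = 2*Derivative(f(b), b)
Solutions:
 f(b) = C1 + C2/b


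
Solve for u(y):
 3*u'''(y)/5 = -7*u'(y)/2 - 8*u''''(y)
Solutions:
 u(y) = C1 + C2*exp(y*(-2 + (20*sqrt(490070) + 14001)^(-1/3) + (20*sqrt(490070) + 14001)^(1/3))/80)*sin(sqrt(3)*y*(-(20*sqrt(490070) + 14001)^(1/3) + (20*sqrt(490070) + 14001)^(-1/3))/80) + C3*exp(y*(-2 + (20*sqrt(490070) + 14001)^(-1/3) + (20*sqrt(490070) + 14001)^(1/3))/80)*cos(sqrt(3)*y*(-(20*sqrt(490070) + 14001)^(1/3) + (20*sqrt(490070) + 14001)^(-1/3))/80) + C4*exp(-y*((20*sqrt(490070) + 14001)^(-1/3) + 1 + (20*sqrt(490070) + 14001)^(1/3))/40)


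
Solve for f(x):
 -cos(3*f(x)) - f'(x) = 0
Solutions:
 f(x) = -asin((C1 + exp(6*x))/(C1 - exp(6*x)))/3 + pi/3
 f(x) = asin((C1 + exp(6*x))/(C1 - exp(6*x)))/3


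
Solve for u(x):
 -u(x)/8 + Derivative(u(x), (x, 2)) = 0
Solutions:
 u(x) = C1*exp(-sqrt(2)*x/4) + C2*exp(sqrt(2)*x/4)


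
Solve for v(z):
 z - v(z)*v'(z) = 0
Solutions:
 v(z) = -sqrt(C1 + z^2)
 v(z) = sqrt(C1 + z^2)


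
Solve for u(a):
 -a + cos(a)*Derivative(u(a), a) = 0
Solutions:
 u(a) = C1 + Integral(a/cos(a), a)


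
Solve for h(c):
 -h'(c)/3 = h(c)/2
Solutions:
 h(c) = C1*exp(-3*c/2)


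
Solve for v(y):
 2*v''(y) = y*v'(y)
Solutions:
 v(y) = C1 + C2*erfi(y/2)


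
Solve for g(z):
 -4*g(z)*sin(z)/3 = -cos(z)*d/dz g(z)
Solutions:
 g(z) = C1/cos(z)^(4/3)


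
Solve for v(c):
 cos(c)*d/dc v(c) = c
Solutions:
 v(c) = C1 + Integral(c/cos(c), c)


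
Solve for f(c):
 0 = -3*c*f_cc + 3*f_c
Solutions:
 f(c) = C1 + C2*c^2


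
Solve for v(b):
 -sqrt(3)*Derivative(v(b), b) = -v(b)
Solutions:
 v(b) = C1*exp(sqrt(3)*b/3)


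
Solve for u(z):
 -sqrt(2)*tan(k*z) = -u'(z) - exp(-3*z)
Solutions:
 u(z) = C1 - Piecewise((-exp(-3*z)/3 - sqrt(2)*log(tan(k*z)^2 + 1)/(2*k), Ne(k, 0)), (-exp(-3*z)/3, True))


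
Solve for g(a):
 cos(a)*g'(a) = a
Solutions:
 g(a) = C1 + Integral(a/cos(a), a)


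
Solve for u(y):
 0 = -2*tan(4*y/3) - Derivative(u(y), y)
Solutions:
 u(y) = C1 + 3*log(cos(4*y/3))/2


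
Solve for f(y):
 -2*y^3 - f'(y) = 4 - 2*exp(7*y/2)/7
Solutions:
 f(y) = C1 - y^4/2 - 4*y + 4*exp(7*y/2)/49


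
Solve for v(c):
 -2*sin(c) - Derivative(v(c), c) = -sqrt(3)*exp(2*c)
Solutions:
 v(c) = C1 + sqrt(3)*exp(2*c)/2 + 2*cos(c)


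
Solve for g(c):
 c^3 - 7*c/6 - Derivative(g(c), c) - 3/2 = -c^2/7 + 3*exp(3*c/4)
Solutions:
 g(c) = C1 + c^4/4 + c^3/21 - 7*c^2/12 - 3*c/2 - 4*exp(3*c/4)


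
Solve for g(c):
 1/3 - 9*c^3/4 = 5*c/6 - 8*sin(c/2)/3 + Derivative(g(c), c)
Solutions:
 g(c) = C1 - 9*c^4/16 - 5*c^2/12 + c/3 - 16*cos(c/2)/3


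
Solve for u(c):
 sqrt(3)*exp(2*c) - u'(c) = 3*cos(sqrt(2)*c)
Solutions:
 u(c) = C1 + sqrt(3)*exp(2*c)/2 - 3*sqrt(2)*sin(sqrt(2)*c)/2


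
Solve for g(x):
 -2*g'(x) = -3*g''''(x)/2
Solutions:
 g(x) = C1 + C4*exp(6^(2/3)*x/3) + (C2*sin(2^(2/3)*3^(1/6)*x/2) + C3*cos(2^(2/3)*3^(1/6)*x/2))*exp(-6^(2/3)*x/6)


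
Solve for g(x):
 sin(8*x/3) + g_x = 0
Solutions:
 g(x) = C1 + 3*cos(8*x/3)/8


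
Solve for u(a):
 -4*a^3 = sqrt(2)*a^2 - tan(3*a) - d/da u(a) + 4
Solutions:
 u(a) = C1 + a^4 + sqrt(2)*a^3/3 + 4*a + log(cos(3*a))/3


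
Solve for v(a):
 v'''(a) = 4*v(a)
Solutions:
 v(a) = C3*exp(2^(2/3)*a) + (C1*sin(2^(2/3)*sqrt(3)*a/2) + C2*cos(2^(2/3)*sqrt(3)*a/2))*exp(-2^(2/3)*a/2)


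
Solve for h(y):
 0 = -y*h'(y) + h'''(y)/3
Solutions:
 h(y) = C1 + Integral(C2*airyai(3^(1/3)*y) + C3*airybi(3^(1/3)*y), y)


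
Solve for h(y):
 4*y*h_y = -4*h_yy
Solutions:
 h(y) = C1 + C2*erf(sqrt(2)*y/2)


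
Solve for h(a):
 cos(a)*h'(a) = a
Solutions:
 h(a) = C1 + Integral(a/cos(a), a)


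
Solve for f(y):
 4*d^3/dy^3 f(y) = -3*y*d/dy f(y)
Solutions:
 f(y) = C1 + Integral(C2*airyai(-6^(1/3)*y/2) + C3*airybi(-6^(1/3)*y/2), y)


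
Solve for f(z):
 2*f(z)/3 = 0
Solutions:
 f(z) = 0


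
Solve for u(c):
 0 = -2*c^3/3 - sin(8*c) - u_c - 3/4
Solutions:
 u(c) = C1 - c^4/6 - 3*c/4 + cos(8*c)/8


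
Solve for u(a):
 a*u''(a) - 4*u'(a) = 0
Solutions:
 u(a) = C1 + C2*a^5


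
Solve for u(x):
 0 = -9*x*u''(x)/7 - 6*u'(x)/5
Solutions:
 u(x) = C1 + C2*x^(1/15)


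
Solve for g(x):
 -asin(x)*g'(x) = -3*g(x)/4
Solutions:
 g(x) = C1*exp(3*Integral(1/asin(x), x)/4)


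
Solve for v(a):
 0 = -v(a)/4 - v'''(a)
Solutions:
 v(a) = C3*exp(-2^(1/3)*a/2) + (C1*sin(2^(1/3)*sqrt(3)*a/4) + C2*cos(2^(1/3)*sqrt(3)*a/4))*exp(2^(1/3)*a/4)


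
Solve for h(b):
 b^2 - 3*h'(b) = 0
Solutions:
 h(b) = C1 + b^3/9


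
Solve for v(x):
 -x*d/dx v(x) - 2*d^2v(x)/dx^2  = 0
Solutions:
 v(x) = C1 + C2*erf(x/2)


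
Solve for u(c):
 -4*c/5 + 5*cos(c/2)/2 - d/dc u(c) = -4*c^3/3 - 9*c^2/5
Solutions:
 u(c) = C1 + c^4/3 + 3*c^3/5 - 2*c^2/5 + 5*sin(c/2)


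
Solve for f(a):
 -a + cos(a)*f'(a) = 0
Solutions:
 f(a) = C1 + Integral(a/cos(a), a)


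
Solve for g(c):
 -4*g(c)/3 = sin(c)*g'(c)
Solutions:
 g(c) = C1*(cos(c) + 1)^(2/3)/(cos(c) - 1)^(2/3)


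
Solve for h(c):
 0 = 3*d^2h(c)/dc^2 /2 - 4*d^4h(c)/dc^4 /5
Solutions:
 h(c) = C1 + C2*c + C3*exp(-sqrt(30)*c/4) + C4*exp(sqrt(30)*c/4)


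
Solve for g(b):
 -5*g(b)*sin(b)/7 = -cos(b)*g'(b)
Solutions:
 g(b) = C1/cos(b)^(5/7)


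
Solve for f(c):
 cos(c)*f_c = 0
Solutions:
 f(c) = C1


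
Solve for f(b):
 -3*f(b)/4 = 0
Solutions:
 f(b) = 0


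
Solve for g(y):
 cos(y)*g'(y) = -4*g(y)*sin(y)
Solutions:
 g(y) = C1*cos(y)^4


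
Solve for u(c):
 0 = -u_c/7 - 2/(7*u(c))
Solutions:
 u(c) = -sqrt(C1 - 4*c)
 u(c) = sqrt(C1 - 4*c)


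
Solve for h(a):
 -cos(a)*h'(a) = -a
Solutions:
 h(a) = C1 + Integral(a/cos(a), a)


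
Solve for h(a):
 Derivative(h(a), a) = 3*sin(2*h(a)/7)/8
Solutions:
 -3*a/8 + 7*log(cos(2*h(a)/7) - 1)/4 - 7*log(cos(2*h(a)/7) + 1)/4 = C1


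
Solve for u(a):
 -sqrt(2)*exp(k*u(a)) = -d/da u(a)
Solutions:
 u(a) = Piecewise((log(-1/(C1*k + sqrt(2)*a*k))/k, Ne(k, 0)), (nan, True))
 u(a) = Piecewise((C1 + sqrt(2)*a, Eq(k, 0)), (nan, True))


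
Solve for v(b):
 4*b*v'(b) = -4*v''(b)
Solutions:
 v(b) = C1 + C2*erf(sqrt(2)*b/2)


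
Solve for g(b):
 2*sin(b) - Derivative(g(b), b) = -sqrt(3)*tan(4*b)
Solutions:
 g(b) = C1 - sqrt(3)*log(cos(4*b))/4 - 2*cos(b)


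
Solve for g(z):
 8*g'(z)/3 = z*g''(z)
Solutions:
 g(z) = C1 + C2*z^(11/3)


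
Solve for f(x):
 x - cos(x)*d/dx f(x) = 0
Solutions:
 f(x) = C1 + Integral(x/cos(x), x)


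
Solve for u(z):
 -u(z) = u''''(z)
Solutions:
 u(z) = (C1*sin(sqrt(2)*z/2) + C2*cos(sqrt(2)*z/2))*exp(-sqrt(2)*z/2) + (C3*sin(sqrt(2)*z/2) + C4*cos(sqrt(2)*z/2))*exp(sqrt(2)*z/2)


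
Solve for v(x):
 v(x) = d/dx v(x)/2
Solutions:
 v(x) = C1*exp(2*x)


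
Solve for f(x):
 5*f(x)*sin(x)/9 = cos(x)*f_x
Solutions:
 f(x) = C1/cos(x)^(5/9)


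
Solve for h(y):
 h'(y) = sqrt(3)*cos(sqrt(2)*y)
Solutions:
 h(y) = C1 + sqrt(6)*sin(sqrt(2)*y)/2


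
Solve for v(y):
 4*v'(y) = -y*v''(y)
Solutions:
 v(y) = C1 + C2/y^3


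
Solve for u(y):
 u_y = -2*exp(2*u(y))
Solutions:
 u(y) = log(-sqrt(-1/(C1 - 2*y))) - log(2)/2
 u(y) = log(-1/(C1 - 2*y))/2 - log(2)/2


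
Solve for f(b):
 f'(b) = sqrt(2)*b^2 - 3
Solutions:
 f(b) = C1 + sqrt(2)*b^3/3 - 3*b


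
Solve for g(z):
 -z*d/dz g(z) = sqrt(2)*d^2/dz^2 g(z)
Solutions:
 g(z) = C1 + C2*erf(2^(1/4)*z/2)


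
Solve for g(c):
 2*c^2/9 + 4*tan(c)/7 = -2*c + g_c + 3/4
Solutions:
 g(c) = C1 + 2*c^3/27 + c^2 - 3*c/4 - 4*log(cos(c))/7


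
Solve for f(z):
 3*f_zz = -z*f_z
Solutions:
 f(z) = C1 + C2*erf(sqrt(6)*z/6)


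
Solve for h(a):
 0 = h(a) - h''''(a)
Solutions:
 h(a) = C1*exp(-a) + C2*exp(a) + C3*sin(a) + C4*cos(a)


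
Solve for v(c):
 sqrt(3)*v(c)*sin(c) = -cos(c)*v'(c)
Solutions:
 v(c) = C1*cos(c)^(sqrt(3))


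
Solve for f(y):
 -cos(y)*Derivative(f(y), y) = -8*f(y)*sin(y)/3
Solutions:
 f(y) = C1/cos(y)^(8/3)


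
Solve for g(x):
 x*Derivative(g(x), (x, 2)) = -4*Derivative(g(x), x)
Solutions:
 g(x) = C1 + C2/x^3


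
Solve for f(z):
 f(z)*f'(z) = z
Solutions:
 f(z) = -sqrt(C1 + z^2)
 f(z) = sqrt(C1 + z^2)


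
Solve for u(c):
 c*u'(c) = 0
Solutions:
 u(c) = C1


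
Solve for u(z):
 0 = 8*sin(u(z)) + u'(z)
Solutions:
 u(z) = -acos((-C1 - exp(16*z))/(C1 - exp(16*z))) + 2*pi
 u(z) = acos((-C1 - exp(16*z))/(C1 - exp(16*z)))


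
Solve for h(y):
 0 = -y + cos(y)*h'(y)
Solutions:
 h(y) = C1 + Integral(y/cos(y), y)


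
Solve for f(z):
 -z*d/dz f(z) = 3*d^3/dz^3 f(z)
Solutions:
 f(z) = C1 + Integral(C2*airyai(-3^(2/3)*z/3) + C3*airybi(-3^(2/3)*z/3), z)


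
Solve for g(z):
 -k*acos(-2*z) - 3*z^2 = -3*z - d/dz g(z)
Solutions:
 g(z) = C1 + k*(z*acos(-2*z) + sqrt(1 - 4*z^2)/2) + z^3 - 3*z^2/2


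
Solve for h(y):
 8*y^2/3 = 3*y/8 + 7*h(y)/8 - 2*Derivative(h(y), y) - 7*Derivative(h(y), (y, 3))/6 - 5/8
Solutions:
 h(y) = C1*exp(7^(1/3)*y*(-(147 + sqrt(50281))^(1/3) + 16*7^(1/3)/(147 + sqrt(50281))^(1/3))/28)*sin(sqrt(3)*7^(1/3)*y*(16*7^(1/3)/(147 + sqrt(50281))^(1/3) + (147 + sqrt(50281))^(1/3))/28) + C2*exp(7^(1/3)*y*(-(147 + sqrt(50281))^(1/3) + 16*7^(1/3)/(147 + sqrt(50281))^(1/3))/28)*cos(sqrt(3)*7^(1/3)*y*(16*7^(1/3)/(147 + sqrt(50281))^(1/3) + (147 + sqrt(50281))^(1/3))/28) + C3*exp(-7^(1/3)*y*(-(147 + sqrt(50281))^(1/3) + 16*7^(1/3)/(147 + sqrt(50281))^(1/3))/14) + 64*y^2/21 + 1985*y/147 + 32495/1029


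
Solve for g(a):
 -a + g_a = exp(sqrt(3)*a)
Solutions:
 g(a) = C1 + a^2/2 + sqrt(3)*exp(sqrt(3)*a)/3


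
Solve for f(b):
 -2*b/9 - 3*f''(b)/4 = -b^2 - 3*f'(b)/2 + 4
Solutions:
 f(b) = C1 + C2*exp(2*b) - 2*b^3/9 - 7*b^2/27 + 65*b/27


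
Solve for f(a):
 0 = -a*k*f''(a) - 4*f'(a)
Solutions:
 f(a) = C1 + a^(((re(k) - 4)*re(k) + im(k)^2)/(re(k)^2 + im(k)^2))*(C2*sin(4*log(a)*Abs(im(k))/(re(k)^2 + im(k)^2)) + C3*cos(4*log(a)*im(k)/(re(k)^2 + im(k)^2)))


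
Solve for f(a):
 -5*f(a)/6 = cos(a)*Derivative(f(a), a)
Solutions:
 f(a) = C1*(sin(a) - 1)^(5/12)/(sin(a) + 1)^(5/12)


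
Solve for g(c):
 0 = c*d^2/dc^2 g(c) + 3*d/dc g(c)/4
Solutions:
 g(c) = C1 + C2*c^(1/4)


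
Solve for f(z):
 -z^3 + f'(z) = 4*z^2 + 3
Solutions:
 f(z) = C1 + z^4/4 + 4*z^3/3 + 3*z


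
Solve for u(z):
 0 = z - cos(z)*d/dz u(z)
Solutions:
 u(z) = C1 + Integral(z/cos(z), z)


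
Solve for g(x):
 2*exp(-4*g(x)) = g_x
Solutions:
 g(x) = log(-I*(C1 + 8*x)^(1/4))
 g(x) = log(I*(C1 + 8*x)^(1/4))
 g(x) = log(-(C1 + 8*x)^(1/4))
 g(x) = log(C1 + 8*x)/4


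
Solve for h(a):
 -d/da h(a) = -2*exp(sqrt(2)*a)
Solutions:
 h(a) = C1 + sqrt(2)*exp(sqrt(2)*a)


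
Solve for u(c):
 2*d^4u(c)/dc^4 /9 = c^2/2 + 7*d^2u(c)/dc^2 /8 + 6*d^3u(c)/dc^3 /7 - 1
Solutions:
 u(c) = C1 + C2*c + C3*exp(3*c*(18 - sqrt(667))/28) + C4*exp(3*c*(18 + sqrt(667))/28) - c^4/21 + 64*c^3/343 - 18460*c^2/151263


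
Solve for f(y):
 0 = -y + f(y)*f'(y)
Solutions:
 f(y) = -sqrt(C1 + y^2)
 f(y) = sqrt(C1 + y^2)


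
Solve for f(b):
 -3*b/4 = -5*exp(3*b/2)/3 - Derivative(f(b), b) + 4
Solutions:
 f(b) = C1 + 3*b^2/8 + 4*b - 10*exp(3*b/2)/9


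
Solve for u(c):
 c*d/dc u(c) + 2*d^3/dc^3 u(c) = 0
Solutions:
 u(c) = C1 + Integral(C2*airyai(-2^(2/3)*c/2) + C3*airybi(-2^(2/3)*c/2), c)


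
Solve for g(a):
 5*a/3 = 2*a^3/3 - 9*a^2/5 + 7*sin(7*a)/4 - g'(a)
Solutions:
 g(a) = C1 + a^4/6 - 3*a^3/5 - 5*a^2/6 - cos(7*a)/4


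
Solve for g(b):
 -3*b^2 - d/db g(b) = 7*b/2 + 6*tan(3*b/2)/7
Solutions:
 g(b) = C1 - b^3 - 7*b^2/4 + 4*log(cos(3*b/2))/7


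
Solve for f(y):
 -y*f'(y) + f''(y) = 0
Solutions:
 f(y) = C1 + C2*erfi(sqrt(2)*y/2)


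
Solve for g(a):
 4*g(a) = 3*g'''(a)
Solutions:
 g(a) = C3*exp(6^(2/3)*a/3) + (C1*sin(2^(2/3)*3^(1/6)*a/2) + C2*cos(2^(2/3)*3^(1/6)*a/2))*exp(-6^(2/3)*a/6)


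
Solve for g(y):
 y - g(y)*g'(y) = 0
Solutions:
 g(y) = -sqrt(C1 + y^2)
 g(y) = sqrt(C1 + y^2)


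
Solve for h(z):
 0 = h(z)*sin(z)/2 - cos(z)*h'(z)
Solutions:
 h(z) = C1/sqrt(cos(z))


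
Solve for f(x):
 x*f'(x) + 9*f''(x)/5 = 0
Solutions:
 f(x) = C1 + C2*erf(sqrt(10)*x/6)


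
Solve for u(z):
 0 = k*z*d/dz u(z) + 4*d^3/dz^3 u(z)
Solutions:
 u(z) = C1 + Integral(C2*airyai(2^(1/3)*z*(-k)^(1/3)/2) + C3*airybi(2^(1/3)*z*(-k)^(1/3)/2), z)


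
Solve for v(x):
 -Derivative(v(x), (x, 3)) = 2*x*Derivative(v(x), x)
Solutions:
 v(x) = C1 + Integral(C2*airyai(-2^(1/3)*x) + C3*airybi(-2^(1/3)*x), x)


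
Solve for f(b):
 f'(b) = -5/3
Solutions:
 f(b) = C1 - 5*b/3


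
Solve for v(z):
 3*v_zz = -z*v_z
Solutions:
 v(z) = C1 + C2*erf(sqrt(6)*z/6)


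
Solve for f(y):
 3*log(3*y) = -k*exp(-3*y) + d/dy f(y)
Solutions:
 f(y) = C1 - k*exp(-3*y)/3 + 3*y*log(y) + 3*y*(-1 + log(3))


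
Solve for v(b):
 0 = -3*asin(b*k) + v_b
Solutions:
 v(b) = C1 + 3*Piecewise((b*asin(b*k) + sqrt(-b^2*k^2 + 1)/k, Ne(k, 0)), (0, True))


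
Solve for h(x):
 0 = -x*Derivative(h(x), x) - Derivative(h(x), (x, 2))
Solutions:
 h(x) = C1 + C2*erf(sqrt(2)*x/2)


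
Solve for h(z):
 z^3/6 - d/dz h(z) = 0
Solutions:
 h(z) = C1 + z^4/24


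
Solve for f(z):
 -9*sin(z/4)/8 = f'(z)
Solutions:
 f(z) = C1 + 9*cos(z/4)/2


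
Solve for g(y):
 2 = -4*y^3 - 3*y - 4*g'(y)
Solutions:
 g(y) = C1 - y^4/4 - 3*y^2/8 - y/2


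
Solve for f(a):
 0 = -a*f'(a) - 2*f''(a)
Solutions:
 f(a) = C1 + C2*erf(a/2)


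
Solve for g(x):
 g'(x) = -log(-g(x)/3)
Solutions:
 Integral(1/(log(-_y) - log(3)), (_y, g(x))) = C1 - x


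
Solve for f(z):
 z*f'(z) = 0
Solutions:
 f(z) = C1


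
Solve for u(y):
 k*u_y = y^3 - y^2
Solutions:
 u(y) = C1 + y^4/(4*k) - y^3/(3*k)


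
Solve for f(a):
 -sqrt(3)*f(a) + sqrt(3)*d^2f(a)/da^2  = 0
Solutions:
 f(a) = C1*exp(-a) + C2*exp(a)


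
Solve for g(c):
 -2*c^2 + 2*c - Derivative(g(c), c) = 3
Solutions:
 g(c) = C1 - 2*c^3/3 + c^2 - 3*c


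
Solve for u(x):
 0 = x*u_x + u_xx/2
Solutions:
 u(x) = C1 + C2*erf(x)


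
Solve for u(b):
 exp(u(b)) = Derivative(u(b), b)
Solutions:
 u(b) = log(-1/(C1 + b))


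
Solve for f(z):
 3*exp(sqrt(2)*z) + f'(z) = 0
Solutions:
 f(z) = C1 - 3*sqrt(2)*exp(sqrt(2)*z)/2


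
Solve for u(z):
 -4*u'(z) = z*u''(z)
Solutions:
 u(z) = C1 + C2/z^3


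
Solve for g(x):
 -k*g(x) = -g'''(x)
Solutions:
 g(x) = C1*exp(k^(1/3)*x) + C2*exp(k^(1/3)*x*(-1 + sqrt(3)*I)/2) + C3*exp(-k^(1/3)*x*(1 + sqrt(3)*I)/2)


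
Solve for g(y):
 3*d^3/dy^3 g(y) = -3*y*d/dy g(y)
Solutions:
 g(y) = C1 + Integral(C2*airyai(-y) + C3*airybi(-y), y)


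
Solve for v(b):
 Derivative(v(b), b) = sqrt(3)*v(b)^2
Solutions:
 v(b) = -1/(C1 + sqrt(3)*b)


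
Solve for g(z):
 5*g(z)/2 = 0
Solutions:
 g(z) = 0


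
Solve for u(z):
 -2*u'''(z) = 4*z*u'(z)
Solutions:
 u(z) = C1 + Integral(C2*airyai(-2^(1/3)*z) + C3*airybi(-2^(1/3)*z), z)


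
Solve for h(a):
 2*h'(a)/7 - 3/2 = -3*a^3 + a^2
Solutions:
 h(a) = C1 - 21*a^4/8 + 7*a^3/6 + 21*a/4


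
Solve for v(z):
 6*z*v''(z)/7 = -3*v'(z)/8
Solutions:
 v(z) = C1 + C2*z^(9/16)


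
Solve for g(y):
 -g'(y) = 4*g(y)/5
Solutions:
 g(y) = C1*exp(-4*y/5)


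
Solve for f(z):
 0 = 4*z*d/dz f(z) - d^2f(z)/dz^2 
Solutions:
 f(z) = C1 + C2*erfi(sqrt(2)*z)


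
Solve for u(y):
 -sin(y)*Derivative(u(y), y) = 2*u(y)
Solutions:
 u(y) = C1*(cos(y) + 1)/(cos(y) - 1)


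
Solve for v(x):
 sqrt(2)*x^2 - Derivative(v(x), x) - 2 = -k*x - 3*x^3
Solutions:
 v(x) = C1 + k*x^2/2 + 3*x^4/4 + sqrt(2)*x^3/3 - 2*x


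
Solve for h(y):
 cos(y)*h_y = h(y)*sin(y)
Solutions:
 h(y) = C1/cos(y)


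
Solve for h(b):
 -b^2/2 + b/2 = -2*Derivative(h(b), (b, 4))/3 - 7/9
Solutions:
 h(b) = C1 + C2*b + C3*b^2 + C4*b^3 + b^6/480 - b^5/160 - 7*b^4/144


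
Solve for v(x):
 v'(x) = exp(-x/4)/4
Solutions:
 v(x) = C1 - 1/exp(x)^(1/4)


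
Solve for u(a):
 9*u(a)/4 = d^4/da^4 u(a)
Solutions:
 u(a) = C1*exp(-sqrt(6)*a/2) + C2*exp(sqrt(6)*a/2) + C3*sin(sqrt(6)*a/2) + C4*cos(sqrt(6)*a/2)


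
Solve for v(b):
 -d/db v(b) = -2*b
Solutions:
 v(b) = C1 + b^2


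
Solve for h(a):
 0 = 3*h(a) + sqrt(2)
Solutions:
 h(a) = -sqrt(2)/3


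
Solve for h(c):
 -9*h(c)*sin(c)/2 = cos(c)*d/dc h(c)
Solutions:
 h(c) = C1*cos(c)^(9/2)


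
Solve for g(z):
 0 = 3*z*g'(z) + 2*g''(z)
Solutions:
 g(z) = C1 + C2*erf(sqrt(3)*z/2)


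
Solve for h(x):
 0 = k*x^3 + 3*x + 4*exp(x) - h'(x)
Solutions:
 h(x) = C1 + k*x^4/4 + 3*x^2/2 + 4*exp(x)


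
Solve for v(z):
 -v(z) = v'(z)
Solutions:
 v(z) = C1*exp(-z)


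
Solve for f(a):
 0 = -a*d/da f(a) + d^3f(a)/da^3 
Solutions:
 f(a) = C1 + Integral(C2*airyai(a) + C3*airybi(a), a)


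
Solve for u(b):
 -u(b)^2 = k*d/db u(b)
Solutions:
 u(b) = k/(C1*k + b)


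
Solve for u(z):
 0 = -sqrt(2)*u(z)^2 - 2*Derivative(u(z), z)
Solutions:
 u(z) = 2/(C1 + sqrt(2)*z)


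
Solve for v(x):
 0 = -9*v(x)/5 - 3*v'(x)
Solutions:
 v(x) = C1*exp(-3*x/5)


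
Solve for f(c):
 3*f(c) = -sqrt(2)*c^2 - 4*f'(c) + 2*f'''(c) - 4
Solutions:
 f(c) = C1*exp(-6^(1/3)*c*(4*6^(1/3)/(sqrt(345) + 27)^(1/3) + (sqrt(345) + 27)^(1/3))/12)*sin(2^(1/3)*3^(1/6)*c*(-3^(2/3)*(sqrt(345) + 27)^(1/3)/12 + 2^(1/3)/(sqrt(345) + 27)^(1/3))) + C2*exp(-6^(1/3)*c*(4*6^(1/3)/(sqrt(345) + 27)^(1/3) + (sqrt(345) + 27)^(1/3))/12)*cos(2^(1/3)*3^(1/6)*c*(-3^(2/3)*(sqrt(345) + 27)^(1/3)/12 + 2^(1/3)/(sqrt(345) + 27)^(1/3))) + C3*exp(6^(1/3)*c*(4*6^(1/3)/(sqrt(345) + 27)^(1/3) + (sqrt(345) + 27)^(1/3))/6) - sqrt(2)*c^2/3 + 8*sqrt(2)*c/9 - 32*sqrt(2)/27 - 4/3


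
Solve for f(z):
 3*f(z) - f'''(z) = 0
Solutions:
 f(z) = C3*exp(3^(1/3)*z) + (C1*sin(3^(5/6)*z/2) + C2*cos(3^(5/6)*z/2))*exp(-3^(1/3)*z/2)


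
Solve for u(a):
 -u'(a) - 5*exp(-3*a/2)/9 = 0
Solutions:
 u(a) = C1 + 10*exp(-3*a/2)/27


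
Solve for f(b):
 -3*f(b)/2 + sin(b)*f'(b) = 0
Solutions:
 f(b) = C1*(cos(b) - 1)^(3/4)/(cos(b) + 1)^(3/4)


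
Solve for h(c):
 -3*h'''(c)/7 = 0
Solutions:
 h(c) = C1 + C2*c + C3*c^2


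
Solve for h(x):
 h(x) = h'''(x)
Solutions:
 h(x) = C3*exp(x) + (C1*sin(sqrt(3)*x/2) + C2*cos(sqrt(3)*x/2))*exp(-x/2)


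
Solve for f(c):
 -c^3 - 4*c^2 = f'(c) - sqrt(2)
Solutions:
 f(c) = C1 - c^4/4 - 4*c^3/3 + sqrt(2)*c


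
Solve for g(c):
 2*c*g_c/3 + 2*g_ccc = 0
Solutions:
 g(c) = C1 + Integral(C2*airyai(-3^(2/3)*c/3) + C3*airybi(-3^(2/3)*c/3), c)


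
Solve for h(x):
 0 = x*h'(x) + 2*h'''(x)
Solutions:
 h(x) = C1 + Integral(C2*airyai(-2^(2/3)*x/2) + C3*airybi(-2^(2/3)*x/2), x)


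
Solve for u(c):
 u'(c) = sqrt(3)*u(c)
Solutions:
 u(c) = C1*exp(sqrt(3)*c)


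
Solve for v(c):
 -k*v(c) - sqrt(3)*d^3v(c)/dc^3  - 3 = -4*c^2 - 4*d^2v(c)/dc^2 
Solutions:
 v(c) = C1*exp(c*(2^(2/3)*sqrt(3)*(81*k + sqrt((81*k - 128)^2 - 16384) - 128)^(1/3) - 3*2^(2/3)*I*(81*k + sqrt((81*k - 128)^2 - 16384) - 128)^(1/3) + 16*sqrt(3) - 384*2^(1/3)/((-sqrt(3) + 3*I)*(81*k + sqrt((81*k - 128)^2 - 16384) - 128)^(1/3)))/36) + C2*exp(c*(2^(2/3)*sqrt(3)*(81*k + sqrt((81*k - 128)^2 - 16384) - 128)^(1/3) + 3*2^(2/3)*I*(81*k + sqrt((81*k - 128)^2 - 16384) - 128)^(1/3) + 16*sqrt(3) + 384*2^(1/3)/((sqrt(3) + 3*I)*(81*k + sqrt((81*k - 128)^2 - 16384) - 128)^(1/3)))/36) + C3*exp(sqrt(3)*c*(-2^(2/3)*(81*k + sqrt((81*k - 128)^2 - 16384) - 128)^(1/3) + 8 - 32*2^(1/3)/(81*k + sqrt((81*k - 128)^2 - 16384) - 128)^(1/3))/18) + 4*c^2/k - 3/k + 32/k^2


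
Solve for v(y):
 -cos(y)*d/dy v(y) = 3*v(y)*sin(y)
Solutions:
 v(y) = C1*cos(y)^3


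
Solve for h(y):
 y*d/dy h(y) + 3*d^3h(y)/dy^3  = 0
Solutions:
 h(y) = C1 + Integral(C2*airyai(-3^(2/3)*y/3) + C3*airybi(-3^(2/3)*y/3), y)


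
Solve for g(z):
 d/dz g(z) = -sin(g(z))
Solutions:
 g(z) = -acos((-C1 - exp(2*z))/(C1 - exp(2*z))) + 2*pi
 g(z) = acos((-C1 - exp(2*z))/(C1 - exp(2*z)))


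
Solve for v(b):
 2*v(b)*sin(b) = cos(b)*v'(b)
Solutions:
 v(b) = C1/cos(b)^2


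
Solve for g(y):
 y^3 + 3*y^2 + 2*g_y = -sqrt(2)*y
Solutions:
 g(y) = C1 - y^4/8 - y^3/2 - sqrt(2)*y^2/4


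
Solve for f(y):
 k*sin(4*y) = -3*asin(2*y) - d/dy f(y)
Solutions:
 f(y) = C1 + k*cos(4*y)/4 - 3*y*asin(2*y) - 3*sqrt(1 - 4*y^2)/2


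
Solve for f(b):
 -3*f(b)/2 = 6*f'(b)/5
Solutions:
 f(b) = C1*exp(-5*b/4)


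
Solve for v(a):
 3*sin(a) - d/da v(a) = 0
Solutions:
 v(a) = C1 - 3*cos(a)


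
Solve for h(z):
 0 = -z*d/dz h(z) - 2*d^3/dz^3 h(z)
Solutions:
 h(z) = C1 + Integral(C2*airyai(-2^(2/3)*z/2) + C3*airybi(-2^(2/3)*z/2), z)


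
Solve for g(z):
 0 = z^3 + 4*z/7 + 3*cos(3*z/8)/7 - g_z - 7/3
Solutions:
 g(z) = C1 + z^4/4 + 2*z^2/7 - 7*z/3 + 8*sin(3*z/8)/7


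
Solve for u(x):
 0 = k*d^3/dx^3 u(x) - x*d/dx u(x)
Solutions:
 u(x) = C1 + Integral(C2*airyai(x*(1/k)^(1/3)) + C3*airybi(x*(1/k)^(1/3)), x)


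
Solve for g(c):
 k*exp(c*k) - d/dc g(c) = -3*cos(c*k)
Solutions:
 g(c) = C1 + exp(c*k) + 3*sin(c*k)/k


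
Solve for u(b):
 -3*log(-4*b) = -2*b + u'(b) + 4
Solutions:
 u(b) = C1 + b^2 - 3*b*log(-b) + b*(-6*log(2) - 1)


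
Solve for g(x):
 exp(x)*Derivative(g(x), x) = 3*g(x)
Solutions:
 g(x) = C1*exp(-3*exp(-x))


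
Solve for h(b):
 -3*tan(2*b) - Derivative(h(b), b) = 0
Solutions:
 h(b) = C1 + 3*log(cos(2*b))/2


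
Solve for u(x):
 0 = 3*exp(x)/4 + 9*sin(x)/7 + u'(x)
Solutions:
 u(x) = C1 - 3*exp(x)/4 + 9*cos(x)/7


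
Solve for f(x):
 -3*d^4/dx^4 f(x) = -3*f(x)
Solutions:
 f(x) = C1*exp(-x) + C2*exp(x) + C3*sin(x) + C4*cos(x)


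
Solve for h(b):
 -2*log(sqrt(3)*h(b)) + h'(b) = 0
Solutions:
 -Integral(1/(2*log(_y) + log(3)), (_y, h(b))) = C1 - b


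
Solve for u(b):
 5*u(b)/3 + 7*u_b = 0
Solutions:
 u(b) = C1*exp(-5*b/21)


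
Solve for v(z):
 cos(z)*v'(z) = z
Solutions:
 v(z) = C1 + Integral(z/cos(z), z)


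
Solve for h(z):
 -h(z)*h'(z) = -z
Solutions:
 h(z) = -sqrt(C1 + z^2)
 h(z) = sqrt(C1 + z^2)


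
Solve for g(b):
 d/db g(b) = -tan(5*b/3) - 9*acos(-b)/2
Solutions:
 g(b) = C1 - 9*b*acos(-b)/2 - 9*sqrt(1 - b^2)/2 + 3*log(cos(5*b/3))/5


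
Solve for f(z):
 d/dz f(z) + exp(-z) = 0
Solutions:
 f(z) = C1 + exp(-z)


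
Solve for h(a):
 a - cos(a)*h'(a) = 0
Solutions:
 h(a) = C1 + Integral(a/cos(a), a)


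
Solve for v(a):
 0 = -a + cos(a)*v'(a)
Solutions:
 v(a) = C1 + Integral(a/cos(a), a)


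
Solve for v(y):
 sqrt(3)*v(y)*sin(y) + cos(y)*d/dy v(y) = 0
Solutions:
 v(y) = C1*cos(y)^(sqrt(3))


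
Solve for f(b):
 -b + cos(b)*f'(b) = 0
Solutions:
 f(b) = C1 + Integral(b/cos(b), b)


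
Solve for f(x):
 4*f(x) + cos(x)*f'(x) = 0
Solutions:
 f(x) = C1*(sin(x)^2 - 2*sin(x) + 1)/(sin(x)^2 + 2*sin(x) + 1)


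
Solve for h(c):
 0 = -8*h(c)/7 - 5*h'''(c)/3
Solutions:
 h(c) = C3*exp(-2*3^(1/3)*35^(2/3)*c/35) + (C1*sin(3^(5/6)*35^(2/3)*c/35) + C2*cos(3^(5/6)*35^(2/3)*c/35))*exp(3^(1/3)*35^(2/3)*c/35)


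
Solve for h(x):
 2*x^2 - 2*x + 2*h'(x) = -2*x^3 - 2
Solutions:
 h(x) = C1 - x^4/4 - x^3/3 + x^2/2 - x


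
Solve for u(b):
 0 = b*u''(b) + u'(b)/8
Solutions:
 u(b) = C1 + C2*b^(7/8)


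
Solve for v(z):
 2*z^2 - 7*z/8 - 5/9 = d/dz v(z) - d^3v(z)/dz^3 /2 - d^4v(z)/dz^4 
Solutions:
 v(z) = C1 + C2*exp(-z*((6*sqrt(318) + 107)^(-1/3) + 2 + (6*sqrt(318) + 107)^(1/3))/12)*sin(sqrt(3)*z*(-(6*sqrt(318) + 107)^(1/3) + (6*sqrt(318) + 107)^(-1/3))/12) + C3*exp(-z*((6*sqrt(318) + 107)^(-1/3) + 2 + (6*sqrt(318) + 107)^(1/3))/12)*cos(sqrt(3)*z*(-(6*sqrt(318) + 107)^(1/3) + (6*sqrt(318) + 107)^(-1/3))/12) + C4*exp(z*(-1 + (6*sqrt(318) + 107)^(-1/3) + (6*sqrt(318) + 107)^(1/3))/6) + 2*z^3/3 - 7*z^2/16 + 13*z/9


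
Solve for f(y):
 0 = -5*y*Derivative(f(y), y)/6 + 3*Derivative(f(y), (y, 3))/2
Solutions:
 f(y) = C1 + Integral(C2*airyai(15^(1/3)*y/3) + C3*airybi(15^(1/3)*y/3), y)


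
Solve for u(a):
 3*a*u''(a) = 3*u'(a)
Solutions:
 u(a) = C1 + C2*a^2


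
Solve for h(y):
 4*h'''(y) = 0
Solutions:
 h(y) = C1 + C2*y + C3*y^2


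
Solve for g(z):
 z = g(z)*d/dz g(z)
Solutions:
 g(z) = -sqrt(C1 + z^2)
 g(z) = sqrt(C1 + z^2)


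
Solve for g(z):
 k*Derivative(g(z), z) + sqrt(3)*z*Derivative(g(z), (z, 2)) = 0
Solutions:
 g(z) = C1 + z^(-sqrt(3)*re(k)/3 + 1)*(C2*sin(sqrt(3)*log(z)*Abs(im(k))/3) + C3*cos(sqrt(3)*log(z)*im(k)/3))


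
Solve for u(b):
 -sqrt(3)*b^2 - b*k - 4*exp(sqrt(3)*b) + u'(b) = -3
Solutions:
 u(b) = C1 + sqrt(3)*b^3/3 + b^2*k/2 - 3*b + 4*sqrt(3)*exp(sqrt(3)*b)/3


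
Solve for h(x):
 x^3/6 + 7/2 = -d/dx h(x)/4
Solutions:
 h(x) = C1 - x^4/6 - 14*x


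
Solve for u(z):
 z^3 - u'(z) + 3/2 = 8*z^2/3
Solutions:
 u(z) = C1 + z^4/4 - 8*z^3/9 + 3*z/2


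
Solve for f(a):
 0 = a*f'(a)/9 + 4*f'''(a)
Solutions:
 f(a) = C1 + Integral(C2*airyai(-6^(1/3)*a/6) + C3*airybi(-6^(1/3)*a/6), a)


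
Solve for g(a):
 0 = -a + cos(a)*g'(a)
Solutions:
 g(a) = C1 + Integral(a/cos(a), a)


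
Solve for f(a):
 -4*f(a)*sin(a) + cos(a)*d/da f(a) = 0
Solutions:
 f(a) = C1/cos(a)^4


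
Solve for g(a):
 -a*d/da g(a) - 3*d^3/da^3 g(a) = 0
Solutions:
 g(a) = C1 + Integral(C2*airyai(-3^(2/3)*a/3) + C3*airybi(-3^(2/3)*a/3), a)


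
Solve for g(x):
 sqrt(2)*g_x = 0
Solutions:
 g(x) = C1


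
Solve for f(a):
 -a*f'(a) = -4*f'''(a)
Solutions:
 f(a) = C1 + Integral(C2*airyai(2^(1/3)*a/2) + C3*airybi(2^(1/3)*a/2), a)


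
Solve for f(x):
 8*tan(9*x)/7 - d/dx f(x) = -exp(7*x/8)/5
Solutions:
 f(x) = C1 + 8*exp(7*x/8)/35 - 8*log(cos(9*x))/63


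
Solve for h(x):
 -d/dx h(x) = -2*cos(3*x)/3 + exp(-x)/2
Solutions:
 h(x) = C1 + 2*sin(3*x)/9 + exp(-x)/2


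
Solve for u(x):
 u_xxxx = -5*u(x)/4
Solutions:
 u(x) = (C1*sin(5^(1/4)*x/2) + C2*cos(5^(1/4)*x/2))*exp(-5^(1/4)*x/2) + (C3*sin(5^(1/4)*x/2) + C4*cos(5^(1/4)*x/2))*exp(5^(1/4)*x/2)


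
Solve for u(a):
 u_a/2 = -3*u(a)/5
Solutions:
 u(a) = C1*exp(-6*a/5)


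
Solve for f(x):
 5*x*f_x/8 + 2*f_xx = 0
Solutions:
 f(x) = C1 + C2*erf(sqrt(10)*x/8)


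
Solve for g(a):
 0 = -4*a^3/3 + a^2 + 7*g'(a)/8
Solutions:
 g(a) = C1 + 8*a^4/21 - 8*a^3/21


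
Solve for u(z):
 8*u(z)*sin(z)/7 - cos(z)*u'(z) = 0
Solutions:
 u(z) = C1/cos(z)^(8/7)


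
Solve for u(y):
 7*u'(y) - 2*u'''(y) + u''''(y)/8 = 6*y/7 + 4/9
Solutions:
 u(y) = C1 + C2*exp(2*y) + C3*exp(y*(7 - sqrt(77))) + C4*exp(y*(7 + sqrt(77))) + 3*y^2/49 + 4*y/63


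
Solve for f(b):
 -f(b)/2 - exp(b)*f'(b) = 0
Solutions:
 f(b) = C1*exp(exp(-b)/2)


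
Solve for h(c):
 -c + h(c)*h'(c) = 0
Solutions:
 h(c) = -sqrt(C1 + c^2)
 h(c) = sqrt(C1 + c^2)


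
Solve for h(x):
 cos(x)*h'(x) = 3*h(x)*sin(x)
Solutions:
 h(x) = C1/cos(x)^3


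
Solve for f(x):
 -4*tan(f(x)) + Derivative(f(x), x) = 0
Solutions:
 f(x) = pi - asin(C1*exp(4*x))
 f(x) = asin(C1*exp(4*x))


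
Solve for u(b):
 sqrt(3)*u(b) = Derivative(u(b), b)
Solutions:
 u(b) = C1*exp(sqrt(3)*b)


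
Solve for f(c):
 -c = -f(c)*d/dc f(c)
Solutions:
 f(c) = -sqrt(C1 + c^2)
 f(c) = sqrt(C1 + c^2)


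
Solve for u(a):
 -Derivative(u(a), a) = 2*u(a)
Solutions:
 u(a) = C1*exp(-2*a)


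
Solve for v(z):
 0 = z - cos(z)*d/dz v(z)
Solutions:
 v(z) = C1 + Integral(z/cos(z), z)


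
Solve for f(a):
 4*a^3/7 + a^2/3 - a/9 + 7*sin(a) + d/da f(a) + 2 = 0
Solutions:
 f(a) = C1 - a^4/7 - a^3/9 + a^2/18 - 2*a + 7*cos(a)


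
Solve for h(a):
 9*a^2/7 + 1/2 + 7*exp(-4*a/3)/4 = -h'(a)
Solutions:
 h(a) = C1 - 3*a^3/7 - a/2 + 21*exp(-4*a/3)/16


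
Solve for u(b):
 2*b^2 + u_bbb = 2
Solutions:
 u(b) = C1 + C2*b + C3*b^2 - b^5/30 + b^3/3


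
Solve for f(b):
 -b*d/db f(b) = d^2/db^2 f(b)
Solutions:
 f(b) = C1 + C2*erf(sqrt(2)*b/2)


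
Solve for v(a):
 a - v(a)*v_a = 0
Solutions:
 v(a) = -sqrt(C1 + a^2)
 v(a) = sqrt(C1 + a^2)


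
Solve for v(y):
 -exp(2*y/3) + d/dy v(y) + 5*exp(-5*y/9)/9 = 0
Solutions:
 v(y) = C1 + 3*exp(2*y/3)/2 + exp(-5*y/9)


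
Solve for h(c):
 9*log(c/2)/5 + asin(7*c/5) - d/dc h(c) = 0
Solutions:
 h(c) = C1 + 9*c*log(c)/5 + c*asin(7*c/5) - 9*c/5 - 9*c*log(2)/5 + sqrt(25 - 49*c^2)/7


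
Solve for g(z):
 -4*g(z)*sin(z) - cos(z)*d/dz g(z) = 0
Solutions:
 g(z) = C1*cos(z)^4


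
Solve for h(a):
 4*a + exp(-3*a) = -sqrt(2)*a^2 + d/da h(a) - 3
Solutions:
 h(a) = C1 + sqrt(2)*a^3/3 + 2*a^2 + 3*a - exp(-3*a)/3


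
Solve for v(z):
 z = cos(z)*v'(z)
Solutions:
 v(z) = C1 + Integral(z/cos(z), z)


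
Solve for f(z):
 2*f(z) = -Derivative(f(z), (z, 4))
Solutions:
 f(z) = (C1*sin(2^(3/4)*z/2) + C2*cos(2^(3/4)*z/2))*exp(-2^(3/4)*z/2) + (C3*sin(2^(3/4)*z/2) + C4*cos(2^(3/4)*z/2))*exp(2^(3/4)*z/2)


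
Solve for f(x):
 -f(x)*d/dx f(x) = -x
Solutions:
 f(x) = -sqrt(C1 + x^2)
 f(x) = sqrt(C1 + x^2)


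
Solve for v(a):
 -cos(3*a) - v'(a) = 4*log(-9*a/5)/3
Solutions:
 v(a) = C1 - 4*a*log(-a)/3 - 3*a*log(3) + a*log(15)/3 + 4*a/3 + a*log(5) - sin(3*a)/3


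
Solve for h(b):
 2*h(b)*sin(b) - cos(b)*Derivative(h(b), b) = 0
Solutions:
 h(b) = C1/cos(b)^2


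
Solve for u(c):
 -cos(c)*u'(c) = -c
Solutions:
 u(c) = C1 + Integral(c/cos(c), c)


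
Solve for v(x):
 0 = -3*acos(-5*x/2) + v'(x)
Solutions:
 v(x) = C1 + 3*x*acos(-5*x/2) + 3*sqrt(4 - 25*x^2)/5


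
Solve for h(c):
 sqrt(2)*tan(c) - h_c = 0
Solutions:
 h(c) = C1 - sqrt(2)*log(cos(c))


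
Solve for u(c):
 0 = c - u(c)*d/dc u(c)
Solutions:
 u(c) = -sqrt(C1 + c^2)
 u(c) = sqrt(C1 + c^2)


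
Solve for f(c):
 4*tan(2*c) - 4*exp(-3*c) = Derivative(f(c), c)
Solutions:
 f(c) = C1 + log(tan(2*c)^2 + 1) + 4*exp(-3*c)/3


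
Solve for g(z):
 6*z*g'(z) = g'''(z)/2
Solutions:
 g(z) = C1 + Integral(C2*airyai(12^(1/3)*z) + C3*airybi(12^(1/3)*z), z)


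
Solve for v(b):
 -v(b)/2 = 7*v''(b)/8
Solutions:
 v(b) = C1*sin(2*sqrt(7)*b/7) + C2*cos(2*sqrt(7)*b/7)


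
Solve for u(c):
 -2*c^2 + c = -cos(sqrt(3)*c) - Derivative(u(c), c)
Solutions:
 u(c) = C1 + 2*c^3/3 - c^2/2 - sqrt(3)*sin(sqrt(3)*c)/3


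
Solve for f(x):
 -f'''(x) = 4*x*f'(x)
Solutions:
 f(x) = C1 + Integral(C2*airyai(-2^(2/3)*x) + C3*airybi(-2^(2/3)*x), x)


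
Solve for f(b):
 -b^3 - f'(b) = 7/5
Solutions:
 f(b) = C1 - b^4/4 - 7*b/5


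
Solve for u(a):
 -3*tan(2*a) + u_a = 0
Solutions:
 u(a) = C1 - 3*log(cos(2*a))/2


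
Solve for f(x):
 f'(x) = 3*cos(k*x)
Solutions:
 f(x) = C1 + 3*sin(k*x)/k


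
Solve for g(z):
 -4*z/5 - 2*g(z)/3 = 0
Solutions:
 g(z) = -6*z/5


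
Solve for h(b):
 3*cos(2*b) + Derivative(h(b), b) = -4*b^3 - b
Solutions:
 h(b) = C1 - b^4 - b^2/2 - 3*sin(2*b)/2


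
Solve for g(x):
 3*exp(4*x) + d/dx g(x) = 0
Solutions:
 g(x) = C1 - 3*exp(4*x)/4


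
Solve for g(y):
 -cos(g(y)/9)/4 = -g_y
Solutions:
 -y/4 - 9*log(sin(g(y)/9) - 1)/2 + 9*log(sin(g(y)/9) + 1)/2 = C1


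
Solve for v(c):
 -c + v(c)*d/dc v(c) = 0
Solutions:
 v(c) = -sqrt(C1 + c^2)
 v(c) = sqrt(C1 + c^2)


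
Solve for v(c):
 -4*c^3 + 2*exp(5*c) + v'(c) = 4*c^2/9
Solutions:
 v(c) = C1 + c^4 + 4*c^3/27 - 2*exp(5*c)/5


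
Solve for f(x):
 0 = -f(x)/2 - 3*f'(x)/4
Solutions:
 f(x) = C1*exp(-2*x/3)


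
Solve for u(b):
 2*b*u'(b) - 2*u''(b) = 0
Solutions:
 u(b) = C1 + C2*erfi(sqrt(2)*b/2)


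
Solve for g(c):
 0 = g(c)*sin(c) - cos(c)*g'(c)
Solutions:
 g(c) = C1/cos(c)


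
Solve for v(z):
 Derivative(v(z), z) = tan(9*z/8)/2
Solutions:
 v(z) = C1 - 4*log(cos(9*z/8))/9


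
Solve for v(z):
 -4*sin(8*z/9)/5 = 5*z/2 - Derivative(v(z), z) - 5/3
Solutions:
 v(z) = C1 + 5*z^2/4 - 5*z/3 - 9*cos(8*z/9)/10


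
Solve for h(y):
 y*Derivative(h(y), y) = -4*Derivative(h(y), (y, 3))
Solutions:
 h(y) = C1 + Integral(C2*airyai(-2^(1/3)*y/2) + C3*airybi(-2^(1/3)*y/2), y)


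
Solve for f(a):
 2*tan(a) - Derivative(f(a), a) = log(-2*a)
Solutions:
 f(a) = C1 - a*log(-a) - a*log(2) + a - 2*log(cos(a))
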